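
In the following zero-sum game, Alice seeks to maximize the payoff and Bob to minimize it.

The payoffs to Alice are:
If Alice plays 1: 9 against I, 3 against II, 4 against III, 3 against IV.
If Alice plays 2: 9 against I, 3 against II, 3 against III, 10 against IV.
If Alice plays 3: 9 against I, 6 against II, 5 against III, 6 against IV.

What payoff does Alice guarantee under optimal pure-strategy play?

Row minima: 3, 3, 5 → Alice's maximin is 5.
Column maxima: 9, 6, 5, 10 → Bob's minimax is 5.
They coincide at (3, III), so the value is 5.

5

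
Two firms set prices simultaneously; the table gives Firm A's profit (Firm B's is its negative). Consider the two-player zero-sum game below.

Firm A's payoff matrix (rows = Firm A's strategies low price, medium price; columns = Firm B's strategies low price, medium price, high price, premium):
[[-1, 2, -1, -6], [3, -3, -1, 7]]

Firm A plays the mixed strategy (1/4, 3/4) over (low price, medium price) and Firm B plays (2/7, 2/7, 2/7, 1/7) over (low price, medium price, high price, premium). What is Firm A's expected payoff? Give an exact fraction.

Against (2/7, 2/7, 2/7, 1/7), each row's expected payoff is low price: -6/7; medium price: 5/7.
Taking the (1/4, 3/4)-weighted average: (1/4)·(-6/7) + (3/4)·(5/7) = 9/28.

9/28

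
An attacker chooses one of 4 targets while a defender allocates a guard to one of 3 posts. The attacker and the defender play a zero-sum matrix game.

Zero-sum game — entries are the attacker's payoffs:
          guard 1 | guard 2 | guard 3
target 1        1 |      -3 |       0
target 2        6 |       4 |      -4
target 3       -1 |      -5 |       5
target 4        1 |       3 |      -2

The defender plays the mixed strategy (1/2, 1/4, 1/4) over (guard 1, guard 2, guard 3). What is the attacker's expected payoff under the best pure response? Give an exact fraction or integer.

target 1: (1)·(1/2) + (-3)·(1/4) + (0)·(1/4) = -1/4.
target 2: (6)·(1/2) + (4)·(1/4) + (-4)·(1/4) = 3.
target 3: (-1)·(1/2) + (-5)·(1/4) + (5)·(1/4) = -1/2.
target 4: (1)·(1/2) + (3)·(1/4) + (-2)·(1/4) = 3/4.
The best pure response is target 2 with expected payoff 3.

3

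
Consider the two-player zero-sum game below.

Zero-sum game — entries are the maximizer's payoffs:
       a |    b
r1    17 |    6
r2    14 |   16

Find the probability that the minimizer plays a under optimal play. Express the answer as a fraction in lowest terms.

10/13

Row minima are 6 and 14, so the maximizer's maximin is 14; column maxima are 17 and 16, so the minimizer's minimax is 16. These differ, so the equilibrium is in mixed strategies.
Let the minimizer play a with probability q. The maximizer is indifferent when 17q + 6(1−q) = 14q + 16(1−q), giving q = 10/13.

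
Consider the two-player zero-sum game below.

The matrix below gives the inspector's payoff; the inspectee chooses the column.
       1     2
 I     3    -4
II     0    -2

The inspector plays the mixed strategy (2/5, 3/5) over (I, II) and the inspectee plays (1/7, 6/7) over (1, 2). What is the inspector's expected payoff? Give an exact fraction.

Against (1/7, 6/7), each row's expected payoff is I: -3; II: -12/7.
Taking the (2/5, 3/5)-weighted average: (2/5)·(-3) + (3/5)·(-12/7) = -78/35.

-78/35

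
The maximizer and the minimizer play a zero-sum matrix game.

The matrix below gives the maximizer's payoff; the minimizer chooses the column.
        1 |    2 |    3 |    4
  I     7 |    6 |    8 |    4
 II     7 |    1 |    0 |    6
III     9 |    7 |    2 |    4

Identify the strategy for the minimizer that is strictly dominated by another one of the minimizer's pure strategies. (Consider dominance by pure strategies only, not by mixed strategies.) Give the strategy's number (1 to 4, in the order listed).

1

The minimizer prefers columns that give the maximizer less. Compare 1 with 2: 6 < 7, 1 < 7, 7 < 9.
So 2 strictly dominates 1 for the minimizer; 1 is strictly dominated.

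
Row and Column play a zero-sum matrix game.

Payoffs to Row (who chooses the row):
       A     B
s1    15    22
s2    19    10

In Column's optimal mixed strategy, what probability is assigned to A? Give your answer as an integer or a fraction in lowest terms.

3/4

Row minima are 15 and 10, so Row's maximin is 15; column maxima are 19 and 22, so Column's minimax is 19. These differ, so the equilibrium is in mixed strategies.
Let Column play A with probability q. Row is indifferent when 15q + 22(1−q) = 19q + 10(1−q), giving q = 3/4.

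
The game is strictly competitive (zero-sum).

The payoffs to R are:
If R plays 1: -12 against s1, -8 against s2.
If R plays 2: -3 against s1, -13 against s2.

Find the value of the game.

Row minima are -12 and -13, so R's maximin is -12; column maxima are -3 and -8, so C's minimax is -8. These differ, so the equilibrium is in mixed strategies.
Let R play 1 with probability p. C is indifferent when −12p − 3(1−p) = −8p − 13(1−p), giving p = 5/7.
Let C play s1 with probability q. R is indifferent when −12q − 8(1−q) = −3q − 13(1−q), giving q = 5/14.
The value is -12·(5/14) + (-8)·(9/14) = -66/7.

-66/7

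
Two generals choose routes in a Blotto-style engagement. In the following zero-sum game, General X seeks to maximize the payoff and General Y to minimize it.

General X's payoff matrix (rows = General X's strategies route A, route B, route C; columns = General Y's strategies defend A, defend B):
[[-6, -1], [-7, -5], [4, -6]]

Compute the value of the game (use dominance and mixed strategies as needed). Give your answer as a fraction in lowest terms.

-8/3

Row route B is strictly dominated by row route A, so General X never plays it.
The remaining 2×2 game on (route A, route C) × (defend A, defend B) has no saddle point. Let General X play route A with probability p; indifference gives −6p + 4(1−p) = −p − 6(1−p), so p = 2/3.
Similarly General Y's optimal q on defend A is 1/3, and the value is -6·(1/3) + (-1)·(2/3) = -8/3.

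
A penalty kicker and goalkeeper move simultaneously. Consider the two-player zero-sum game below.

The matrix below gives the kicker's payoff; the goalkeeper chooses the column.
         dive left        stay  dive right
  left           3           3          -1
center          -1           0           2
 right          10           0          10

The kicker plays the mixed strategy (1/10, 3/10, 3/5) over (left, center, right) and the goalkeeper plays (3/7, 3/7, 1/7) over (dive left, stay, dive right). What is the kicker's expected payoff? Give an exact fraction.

127/35

Against (3/7, 3/7, 1/7), each row's expected payoff is left: 17/7; center: -1/7; right: 40/7.
Taking the (1/10, 3/10, 3/5)-weighted average: (1/10)·(17/7) + (3/10)·(-1/7) + (3/5)·(40/7) = 127/35.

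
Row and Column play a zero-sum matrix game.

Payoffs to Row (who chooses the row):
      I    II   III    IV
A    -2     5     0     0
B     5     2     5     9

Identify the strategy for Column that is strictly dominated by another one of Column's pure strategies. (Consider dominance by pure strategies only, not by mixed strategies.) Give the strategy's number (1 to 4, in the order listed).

4

Column prefers columns that give Row less. Compare IV with I: -2 < 0, 5 < 9.
So I strictly dominates IV for Column; IV is strictly dominated.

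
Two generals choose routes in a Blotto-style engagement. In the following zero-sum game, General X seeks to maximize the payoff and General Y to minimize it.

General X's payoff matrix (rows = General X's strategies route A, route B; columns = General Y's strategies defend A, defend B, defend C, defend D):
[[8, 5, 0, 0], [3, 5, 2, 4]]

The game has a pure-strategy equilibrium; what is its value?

2

Row minima: 0, 2 → General X's maximin is 2.
Column maxima: 8, 5, 2, 4 → General Y's minimax is 2.
They coincide at (route B, defend C), so the value is 2.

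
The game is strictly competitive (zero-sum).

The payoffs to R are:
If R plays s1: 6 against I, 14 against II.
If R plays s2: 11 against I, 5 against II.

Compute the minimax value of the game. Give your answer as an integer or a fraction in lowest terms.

Row minima are 6 and 5, so R's maximin is 6; column maxima are 11 and 14, so C's minimax is 11. These differ, so the equilibrium is in mixed strategies.
Let R play s1 with probability p. C is indifferent when 6p + 11(1−p) = 14p + 5(1−p), giving p = 3/7.
Let C play I with probability q. R is indifferent when 6q + 14(1−q) = 11q + 5(1−q), giving q = 9/14.
The value is 6·(9/14) + (14)·(5/14) = 62/7.

62/7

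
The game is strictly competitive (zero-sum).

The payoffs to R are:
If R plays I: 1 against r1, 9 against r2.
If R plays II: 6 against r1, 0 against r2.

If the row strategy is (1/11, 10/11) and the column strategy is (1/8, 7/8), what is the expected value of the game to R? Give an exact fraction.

Against (1/8, 7/8), each row's expected payoff is I: 8; II: 3/4.
Taking the (1/11, 10/11)-weighted average: (1/11)·(8) + (10/11)·(3/4) = 31/22.

31/22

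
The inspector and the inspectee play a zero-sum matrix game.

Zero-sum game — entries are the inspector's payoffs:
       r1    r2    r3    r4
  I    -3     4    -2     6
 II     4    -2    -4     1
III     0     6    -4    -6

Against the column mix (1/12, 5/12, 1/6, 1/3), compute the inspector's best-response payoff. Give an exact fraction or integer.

37/12

I: (-3)·(1/12) + (4)·(5/12) + (-2)·(1/6) + (6)·(1/3) = 37/12.
II: (4)·(1/12) + (-2)·(5/12) + (-4)·(1/6) + (1)·(1/3) = -5/6.
III: (0)·(1/12) + (6)·(5/12) + (-4)·(1/6) + (-6)·(1/3) = -1/6.
The best pure response is I with expected payoff 37/12.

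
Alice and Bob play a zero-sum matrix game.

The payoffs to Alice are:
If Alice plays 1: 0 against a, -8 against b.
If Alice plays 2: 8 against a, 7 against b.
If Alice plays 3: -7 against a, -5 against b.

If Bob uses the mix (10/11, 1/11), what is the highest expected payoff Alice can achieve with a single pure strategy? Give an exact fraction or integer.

87/11

1: (0)·(10/11) + (-8)·(1/11) = -8/11.
2: (8)·(10/11) + (7)·(1/11) = 87/11.
3: (-7)·(10/11) + (-5)·(1/11) = -75/11.
The best pure response is 2 with expected payoff 87/11.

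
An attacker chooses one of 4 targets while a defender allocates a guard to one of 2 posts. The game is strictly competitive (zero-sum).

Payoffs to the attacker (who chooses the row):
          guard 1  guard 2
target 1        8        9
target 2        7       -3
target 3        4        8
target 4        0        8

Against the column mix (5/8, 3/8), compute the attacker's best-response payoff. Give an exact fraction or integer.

67/8

target 1: (8)·(5/8) + (9)·(3/8) = 67/8.
target 2: (7)·(5/8) + (-3)·(3/8) = 13/4.
target 3: (4)·(5/8) + (8)·(3/8) = 11/2.
target 4: (0)·(5/8) + (8)·(3/8) = 3.
The best pure response is target 1 with expected payoff 67/8.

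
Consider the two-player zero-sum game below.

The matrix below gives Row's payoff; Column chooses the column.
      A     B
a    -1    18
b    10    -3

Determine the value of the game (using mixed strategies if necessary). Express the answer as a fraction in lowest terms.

Row minima are -1 and -3, so Row's maximin is -1; column maxima are 10 and 18, so Column's minimax is 10. These differ, so the equilibrium is in mixed strategies.
Let Row play a with probability p. Column is indifferent when −p + 10(1−p) = 18p − 3(1−p), giving p = 13/32.
Let Column play A with probability q. Row is indifferent when −q + 18(1−q) = 10q − 3(1−q), giving q = 21/32.
The value is -1·(21/32) + (18)·(11/32) = 177/32.

177/32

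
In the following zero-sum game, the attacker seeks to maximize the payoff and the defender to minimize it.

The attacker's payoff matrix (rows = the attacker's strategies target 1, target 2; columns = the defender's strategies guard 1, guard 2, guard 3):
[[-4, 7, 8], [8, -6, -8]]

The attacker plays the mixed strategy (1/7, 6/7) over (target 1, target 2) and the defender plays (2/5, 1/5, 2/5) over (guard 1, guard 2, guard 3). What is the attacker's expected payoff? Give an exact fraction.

-3/5

Against (2/5, 1/5, 2/5), each row's expected payoff is target 1: 3; target 2: -6/5.
Taking the (1/7, 6/7)-weighted average: (1/7)·(3) + (6/7)·(-6/5) = -3/5.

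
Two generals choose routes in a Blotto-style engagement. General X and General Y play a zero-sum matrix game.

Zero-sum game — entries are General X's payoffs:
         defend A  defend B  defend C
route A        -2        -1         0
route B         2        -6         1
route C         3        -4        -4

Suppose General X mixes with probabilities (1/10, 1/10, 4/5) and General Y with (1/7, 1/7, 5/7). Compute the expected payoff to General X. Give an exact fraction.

Against (1/7, 1/7, 5/7), each row's expected payoff is route A: -3/7; route B: 1/7; route C: -3.
Taking the (1/10, 1/10, 4/5)-weighted average: (1/10)·(-3/7) + (1/10)·(1/7) + (4/5)·(-3) = -17/7.

-17/7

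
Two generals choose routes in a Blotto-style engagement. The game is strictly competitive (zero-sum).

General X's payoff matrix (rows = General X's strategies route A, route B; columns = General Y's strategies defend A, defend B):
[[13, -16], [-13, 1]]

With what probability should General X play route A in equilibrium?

Row minima are -16 and -13, so General X's maximin is -13; column maxima are 13 and 1, so General Y's minimax is 1. These differ, so the equilibrium is in mixed strategies.
Let General X play route A with probability p. General Y is indifferent when 13p − 13(1−p) = −16p + (1−p), giving p = 14/43.

14/43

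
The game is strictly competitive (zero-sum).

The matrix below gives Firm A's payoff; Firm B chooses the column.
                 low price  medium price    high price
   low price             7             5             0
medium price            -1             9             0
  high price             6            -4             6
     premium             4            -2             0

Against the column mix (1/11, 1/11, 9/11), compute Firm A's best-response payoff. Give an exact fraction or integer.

56/11

low price: (7)·(1/11) + (5)·(1/11) + (0)·(9/11) = 12/11.
medium price: (-1)·(1/11) + (9)·(1/11) + (0)·(9/11) = 8/11.
high price: (6)·(1/11) + (-4)·(1/11) + (6)·(9/11) = 56/11.
premium: (4)·(1/11) + (-2)·(1/11) + (0)·(9/11) = 2/11.
The best pure response is high price with expected payoff 56/11.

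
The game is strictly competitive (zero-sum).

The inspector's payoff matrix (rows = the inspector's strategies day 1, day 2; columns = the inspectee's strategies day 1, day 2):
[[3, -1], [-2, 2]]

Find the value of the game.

Row minima are -1 and -2, so the inspector's maximin is -1; column maxima are 3 and 2, so the inspectee's minimax is 2. These differ, so the equilibrium is in mixed strategies.
Let the inspector play day 1 with probability p. The inspectee is indifferent when 3p − 2(1−p) = −p + 2(1−p), giving p = 1/2.
Let the inspectee play day 1 with probability q. The inspector is indifferent when 3q − (1−q) = −2q + 2(1−q), giving q = 3/8.
The value is 3·(3/8) + (-1)·(5/8) = 1/2.

1/2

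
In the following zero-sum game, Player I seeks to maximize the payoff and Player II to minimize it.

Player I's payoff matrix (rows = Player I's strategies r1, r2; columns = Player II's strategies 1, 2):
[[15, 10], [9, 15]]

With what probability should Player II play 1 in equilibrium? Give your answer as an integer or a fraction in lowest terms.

Row minima are 10 and 9, so Player I's maximin is 10; column maxima are 15 and 15, so Player II's minimax is 15. These differ, so the equilibrium is in mixed strategies.
Let Player II play 1 with probability q. Player I is indifferent when 15q + 10(1−q) = 9q + 15(1−q), giving q = 5/11.

5/11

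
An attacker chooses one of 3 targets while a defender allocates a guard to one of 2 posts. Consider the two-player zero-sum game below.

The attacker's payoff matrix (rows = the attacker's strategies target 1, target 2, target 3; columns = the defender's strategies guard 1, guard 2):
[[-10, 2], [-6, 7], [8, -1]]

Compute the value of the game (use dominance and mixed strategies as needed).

25/11

Row target 1 is strictly dominated by row target 2, so the attacker never plays it.
The remaining 2×2 game on (target 2, target 3) × (guard 1, guard 2) has no saddle point. Let the attacker play target 2 with probability p; indifference gives −6p + 8(1−p) = 7p − (1−p), so p = 9/22.
Similarly the defender's optimal q on guard 1 is 4/11, and the value is -6·(4/11) + (7)·(7/11) = 25/11.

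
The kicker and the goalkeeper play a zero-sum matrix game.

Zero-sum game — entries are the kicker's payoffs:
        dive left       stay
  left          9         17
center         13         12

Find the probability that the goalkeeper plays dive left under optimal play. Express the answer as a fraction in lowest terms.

Row minima are 9 and 12, so the kicker's maximin is 12; column maxima are 13 and 17, so the goalkeeper's minimax is 13. These differ, so the equilibrium is in mixed strategies.
Let the goalkeeper play dive left with probability q. The kicker is indifferent when 9q + 17(1−q) = 13q + 12(1−q), giving q = 5/9.

5/9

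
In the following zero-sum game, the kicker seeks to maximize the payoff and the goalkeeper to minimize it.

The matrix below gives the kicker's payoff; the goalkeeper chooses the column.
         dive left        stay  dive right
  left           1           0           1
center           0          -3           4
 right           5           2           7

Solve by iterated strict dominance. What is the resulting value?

Column dive left is strictly dominated by stay for the goalkeeper (0<1, -3<0, 2<5); eliminate dive left.
Row left is strictly dominated by row right (2>0, 7>1); eliminate left.
Row center is strictly dominated by row right (2>-3, 7>4); eliminate center.
Column dive right is strictly dominated by stay for the goalkeeper (2<7); eliminate dive right.
Only (right, stay) remains, with payoff 2.

2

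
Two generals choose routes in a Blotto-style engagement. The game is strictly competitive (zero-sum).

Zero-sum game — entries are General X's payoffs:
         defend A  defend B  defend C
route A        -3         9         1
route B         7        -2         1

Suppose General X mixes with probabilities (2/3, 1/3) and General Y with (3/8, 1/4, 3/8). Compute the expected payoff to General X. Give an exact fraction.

11/6

Against (3/8, 1/4, 3/8), each row's expected payoff is route A: 3/2; route B: 5/2.
Taking the (2/3, 1/3)-weighted average: (2/3)·(3/2) + (1/3)·(5/2) = 11/6.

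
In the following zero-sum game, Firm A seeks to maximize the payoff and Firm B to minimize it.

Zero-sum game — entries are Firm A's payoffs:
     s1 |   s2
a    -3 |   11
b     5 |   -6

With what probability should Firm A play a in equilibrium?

11/25

Row minima are -3 and -6, so Firm A's maximin is -3; column maxima are 5 and 11, so Firm B's minimax is 5. These differ, so the equilibrium is in mixed strategies.
Let Firm A play a with probability p. Firm B is indifferent when −3p + 5(1−p) = 11p − 6(1−p), giving p = 11/25.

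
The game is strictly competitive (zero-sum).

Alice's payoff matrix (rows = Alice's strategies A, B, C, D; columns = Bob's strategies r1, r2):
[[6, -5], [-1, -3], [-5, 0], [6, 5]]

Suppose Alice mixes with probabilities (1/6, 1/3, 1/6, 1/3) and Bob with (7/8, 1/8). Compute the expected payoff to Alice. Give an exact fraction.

19/12

Against (7/8, 1/8), each row's expected payoff is A: 37/8; B: -5/4; C: -35/8; D: 47/8.
Taking the (1/6, 1/3, 1/6, 1/3)-weighted average: (1/6)·(37/8) + (1/3)·(-5/4) + (1/6)·(-35/8) + (1/3)·(47/8) = 19/12.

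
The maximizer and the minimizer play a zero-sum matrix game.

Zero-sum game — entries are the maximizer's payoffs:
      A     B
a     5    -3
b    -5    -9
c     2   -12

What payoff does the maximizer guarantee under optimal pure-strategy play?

Row minima: -3, -9, -12 → the maximizer's maximin is -3.
Column maxima: 5, -3 → the minimizer's minimax is -3.
They coincide at (a, B), so the value is -3.

-3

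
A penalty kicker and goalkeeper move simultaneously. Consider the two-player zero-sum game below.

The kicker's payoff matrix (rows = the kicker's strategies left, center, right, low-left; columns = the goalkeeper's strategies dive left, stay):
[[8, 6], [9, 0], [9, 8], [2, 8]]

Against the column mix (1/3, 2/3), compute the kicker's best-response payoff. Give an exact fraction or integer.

left: (8)·(1/3) + (6)·(2/3) = 20/3.
center: (9)·(1/3) + (0)·(2/3) = 3.
right: (9)·(1/3) + (8)·(2/3) = 25/3.
low-left: (2)·(1/3) + (8)·(2/3) = 6.
The best pure response is right with expected payoff 25/3.

25/3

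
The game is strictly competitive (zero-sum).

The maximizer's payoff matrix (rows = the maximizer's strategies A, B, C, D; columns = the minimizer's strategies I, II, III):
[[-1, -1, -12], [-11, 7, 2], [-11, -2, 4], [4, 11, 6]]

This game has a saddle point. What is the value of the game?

4

Row minima: -12, -11, -11, 4 → the maximizer's maximin is 4.
Column maxima: 4, 11, 6 → the minimizer's minimax is 4.
They coincide at (D, I), so the value is 4.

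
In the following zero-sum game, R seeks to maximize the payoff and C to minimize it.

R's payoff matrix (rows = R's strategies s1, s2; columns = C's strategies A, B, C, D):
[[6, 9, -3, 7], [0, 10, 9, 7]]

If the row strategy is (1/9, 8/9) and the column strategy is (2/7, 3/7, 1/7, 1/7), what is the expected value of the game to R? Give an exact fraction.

Against (2/7, 3/7, 1/7, 1/7), each row's expected payoff is s1: 43/7; s2: 46/7.
Taking the (1/9, 8/9)-weighted average: (1/9)·(43/7) + (8/9)·(46/7) = 137/21.

137/21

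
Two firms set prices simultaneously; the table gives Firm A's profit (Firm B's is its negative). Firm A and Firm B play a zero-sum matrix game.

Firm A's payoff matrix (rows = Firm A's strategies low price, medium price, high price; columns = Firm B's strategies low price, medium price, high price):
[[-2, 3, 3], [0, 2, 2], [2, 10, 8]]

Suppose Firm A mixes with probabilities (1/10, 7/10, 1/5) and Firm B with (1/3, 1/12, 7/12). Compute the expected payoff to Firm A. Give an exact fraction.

23/10

Against (1/3, 1/12, 7/12), each row's expected payoff is low price: 4/3; medium price: 4/3; high price: 37/6.
Taking the (1/10, 7/10, 1/5)-weighted average: (1/10)·(4/3) + (7/10)·(4/3) + (1/5)·(37/6) = 23/10.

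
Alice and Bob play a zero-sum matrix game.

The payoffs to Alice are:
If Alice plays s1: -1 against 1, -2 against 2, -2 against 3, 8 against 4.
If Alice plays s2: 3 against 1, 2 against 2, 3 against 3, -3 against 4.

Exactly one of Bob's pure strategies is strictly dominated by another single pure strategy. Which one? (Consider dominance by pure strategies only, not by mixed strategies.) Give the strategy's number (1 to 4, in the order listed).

Bob prefers columns that give Alice less. Compare 1 with 2: -2 < -1, 2 < 3.
So 2 strictly dominates 1 for Bob; 1 is strictly dominated.

1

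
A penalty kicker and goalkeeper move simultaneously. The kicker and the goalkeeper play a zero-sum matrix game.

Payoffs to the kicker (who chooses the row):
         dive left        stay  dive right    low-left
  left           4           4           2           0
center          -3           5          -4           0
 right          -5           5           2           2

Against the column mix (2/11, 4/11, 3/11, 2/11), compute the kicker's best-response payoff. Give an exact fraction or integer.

30/11

left: (4)·(2/11) + (4)·(4/11) + (2)·(3/11) + (0)·(2/11) = 30/11.
center: (-3)·(2/11) + (5)·(4/11) + (-4)·(3/11) + (0)·(2/11) = 2/11.
right: (-5)·(2/11) + (5)·(4/11) + (2)·(3/11) + (2)·(2/11) = 20/11.
The best pure response is left with expected payoff 30/11.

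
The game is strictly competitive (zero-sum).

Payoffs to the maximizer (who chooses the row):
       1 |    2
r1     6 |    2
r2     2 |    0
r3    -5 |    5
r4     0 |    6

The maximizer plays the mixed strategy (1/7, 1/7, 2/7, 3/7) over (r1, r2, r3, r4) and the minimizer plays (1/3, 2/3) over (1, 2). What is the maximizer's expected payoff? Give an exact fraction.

58/21

Against (1/3, 2/3), each row's expected payoff is r1: 10/3; r2: 2/3; r3: 5/3; r4: 4.
Taking the (1/7, 1/7, 2/7, 3/7)-weighted average: (1/7)·(10/3) + (1/7)·(2/3) + (2/7)·(5/3) + (3/7)·(4) = 58/21.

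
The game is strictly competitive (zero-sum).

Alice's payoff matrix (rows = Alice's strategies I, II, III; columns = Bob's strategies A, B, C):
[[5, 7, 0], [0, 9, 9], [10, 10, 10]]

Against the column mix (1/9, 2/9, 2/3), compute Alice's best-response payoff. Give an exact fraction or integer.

I: (5)·(1/9) + (7)·(2/9) + (0)·(2/3) = 19/9.
II: (0)·(1/9) + (9)·(2/9) + (9)·(2/3) = 8.
III: (10)·(1/9) + (10)·(2/9) + (10)·(2/3) = 10.
The best pure response is III with expected payoff 10.

10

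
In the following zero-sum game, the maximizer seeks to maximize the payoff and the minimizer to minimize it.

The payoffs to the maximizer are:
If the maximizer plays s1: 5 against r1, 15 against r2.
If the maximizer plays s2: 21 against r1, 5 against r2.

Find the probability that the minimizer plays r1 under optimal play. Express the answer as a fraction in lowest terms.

5/13

Row minima are 5 and 5, so the maximizer's maximin is 5; column maxima are 21 and 15, so the minimizer's minimax is 15. These differ, so the equilibrium is in mixed strategies.
Let the minimizer play r1 with probability q. The maximizer is indifferent when 5q + 15(1−q) = 21q + 5(1−q), giving q = 5/13.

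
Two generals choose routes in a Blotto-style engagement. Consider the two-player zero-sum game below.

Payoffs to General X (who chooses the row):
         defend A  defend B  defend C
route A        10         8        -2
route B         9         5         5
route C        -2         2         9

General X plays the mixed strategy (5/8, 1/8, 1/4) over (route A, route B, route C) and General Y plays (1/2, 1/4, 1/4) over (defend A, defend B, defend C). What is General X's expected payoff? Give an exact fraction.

43/8

Against (1/2, 1/4, 1/4), each row's expected payoff is route A: 13/2; route B: 7; route C: 7/4.
Taking the (5/8, 1/8, 1/4)-weighted average: (5/8)·(13/2) + (1/8)·(7) + (1/4)·(7/4) = 43/8.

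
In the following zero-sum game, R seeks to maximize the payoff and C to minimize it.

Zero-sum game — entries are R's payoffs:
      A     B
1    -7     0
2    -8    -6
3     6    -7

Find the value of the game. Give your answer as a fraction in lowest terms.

-49/20

Row 2 is strictly dominated by row 1, so R never plays it.
The remaining 2×2 game on (1, 3) × (A, B) has no saddle point. Let R play 1 with probability p; indifference gives −7p + 6(1−p) = −7(1−p), so p = 13/20.
Similarly C's optimal q on A is 7/20, and the value is -7·(7/20) + (0)·(13/20) = -49/20.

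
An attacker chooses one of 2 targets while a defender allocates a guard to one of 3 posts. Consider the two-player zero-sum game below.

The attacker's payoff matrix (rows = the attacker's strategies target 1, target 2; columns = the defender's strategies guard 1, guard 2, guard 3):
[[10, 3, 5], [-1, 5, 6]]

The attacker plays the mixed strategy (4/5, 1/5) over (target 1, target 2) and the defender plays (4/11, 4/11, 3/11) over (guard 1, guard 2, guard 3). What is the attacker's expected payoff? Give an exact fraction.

Against (4/11, 4/11, 3/11), each row's expected payoff is target 1: 67/11; target 2: 34/11.
Taking the (4/5, 1/5)-weighted average: (4/5)·(67/11) + (1/5)·(34/11) = 302/55.

302/55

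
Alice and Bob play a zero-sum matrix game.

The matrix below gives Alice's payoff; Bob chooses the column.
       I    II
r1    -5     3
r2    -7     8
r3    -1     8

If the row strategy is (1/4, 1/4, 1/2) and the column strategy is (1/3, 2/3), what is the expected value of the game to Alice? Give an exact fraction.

10/3

Against (1/3, 2/3), each row's expected payoff is r1: 1/3; r2: 3; r3: 5.
Taking the (1/4, 1/4, 1/2)-weighted average: (1/4)·(1/3) + (1/4)·(3) + (1/2)·(5) = 10/3.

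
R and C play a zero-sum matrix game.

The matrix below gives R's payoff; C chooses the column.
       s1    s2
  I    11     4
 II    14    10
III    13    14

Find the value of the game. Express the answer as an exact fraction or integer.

Row I is strictly dominated by row II, so R never plays it.
The remaining 2×2 game on (II, III) × (s1, s2) has no saddle point. Let R play II with probability p; indifference gives 14p + 13(1−p) = 10p + 14(1−p), so p = 1/5.
Similarly C's optimal q on s1 is 4/5, and the value is 14·(4/5) + (10)·(1/5) = 66/5.

66/5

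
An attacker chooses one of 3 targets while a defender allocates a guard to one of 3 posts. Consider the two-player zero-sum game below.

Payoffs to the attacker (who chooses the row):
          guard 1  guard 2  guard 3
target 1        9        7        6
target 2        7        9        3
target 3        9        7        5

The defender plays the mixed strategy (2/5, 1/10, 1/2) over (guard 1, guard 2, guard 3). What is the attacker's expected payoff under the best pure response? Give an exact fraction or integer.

target 1: (9)·(2/5) + (7)·(1/10) + (6)·(1/2) = 73/10.
target 2: (7)·(2/5) + (9)·(1/10) + (3)·(1/2) = 26/5.
target 3: (9)·(2/5) + (7)·(1/10) + (5)·(1/2) = 34/5.
The best pure response is target 1 with expected payoff 73/10.

73/10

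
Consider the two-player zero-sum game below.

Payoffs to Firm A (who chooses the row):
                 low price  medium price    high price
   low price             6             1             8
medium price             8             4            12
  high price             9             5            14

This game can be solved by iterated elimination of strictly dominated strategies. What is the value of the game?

5

Row medium price is strictly dominated by row high price (9>8, 5>4, 14>12); eliminate medium price.
Row low price is strictly dominated by row high price (9>6, 5>1, 14>8); eliminate low price.
Column low price is strictly dominated by medium price for Firm B (5<9); eliminate low price.
Column high price is strictly dominated by medium price for Firm B (5<14); eliminate high price.
Only (high price, medium price) remains, with payoff 5.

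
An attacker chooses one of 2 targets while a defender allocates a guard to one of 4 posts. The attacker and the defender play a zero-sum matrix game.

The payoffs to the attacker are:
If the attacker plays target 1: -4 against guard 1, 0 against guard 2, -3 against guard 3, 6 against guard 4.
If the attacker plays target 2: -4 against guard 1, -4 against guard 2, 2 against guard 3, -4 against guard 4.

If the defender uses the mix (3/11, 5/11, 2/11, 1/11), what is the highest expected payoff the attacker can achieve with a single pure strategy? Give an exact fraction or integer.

-12/11

target 1: (-4)·(3/11) + (0)·(5/11) + (-3)·(2/11) + (6)·(1/11) = -12/11.
target 2: (-4)·(3/11) + (-4)·(5/11) + (2)·(2/11) + (-4)·(1/11) = -32/11.
The best pure response is target 1 with expected payoff -12/11.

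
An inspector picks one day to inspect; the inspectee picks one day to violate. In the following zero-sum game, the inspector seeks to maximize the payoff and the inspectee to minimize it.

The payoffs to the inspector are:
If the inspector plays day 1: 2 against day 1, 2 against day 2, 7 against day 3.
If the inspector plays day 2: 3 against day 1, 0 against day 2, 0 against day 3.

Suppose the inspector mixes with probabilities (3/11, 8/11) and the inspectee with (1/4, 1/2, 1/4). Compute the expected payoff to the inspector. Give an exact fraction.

63/44

Against (1/4, 1/2, 1/4), each row's expected payoff is day 1: 13/4; day 2: 3/4.
Taking the (3/11, 8/11)-weighted average: (3/11)·(13/4) + (8/11)·(3/4) = 63/44.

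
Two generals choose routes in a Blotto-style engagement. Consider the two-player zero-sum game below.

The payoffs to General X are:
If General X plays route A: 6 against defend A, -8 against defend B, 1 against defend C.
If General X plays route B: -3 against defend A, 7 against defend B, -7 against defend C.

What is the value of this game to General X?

-49/23

Column defend A is strictly dominated by defend C for General Y (it gives General X more in every row).
The remaining 2×2 game on (route A, route B) × (defend B, defend C) has no saddle point. Let General X play route A with probability p; indifference gives −8p + 7(1−p) = p − 7(1−p), so p = 14/23.
Similarly General Y's optimal q on defend B is 8/23, and the value is -8·(8/23) + (1)·(15/23) = -49/23.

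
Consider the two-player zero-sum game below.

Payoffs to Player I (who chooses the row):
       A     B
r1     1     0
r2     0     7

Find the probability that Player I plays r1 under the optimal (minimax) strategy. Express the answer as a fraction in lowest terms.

7/8

Row minima are 0 and 0, so Player I's maximin is 0; column maxima are 1 and 7, so Player II's minimax is 1. These differ, so the equilibrium is in mixed strategies.
Let Player I play r1 with probability p. Player II is indifferent when p = 7(1−p), giving p = 7/8.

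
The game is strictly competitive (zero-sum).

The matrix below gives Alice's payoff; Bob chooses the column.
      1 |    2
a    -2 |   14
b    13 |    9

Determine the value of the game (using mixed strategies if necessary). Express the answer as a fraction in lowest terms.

10

Row minima are -2 and 9, so Alice's maximin is 9; column maxima are 13 and 14, so Bob's minimax is 13. These differ, so the equilibrium is in mixed strategies.
Let Alice play a with probability p. Bob is indifferent when −2p + 13(1−p) = 14p + 9(1−p), giving p = 1/5.
Let Bob play 1 with probability q. Alice is indifferent when −2q + 14(1−q) = 13q + 9(1−q), giving q = 1/4.
The value is -2·(1/4) + (14)·(3/4) = 10.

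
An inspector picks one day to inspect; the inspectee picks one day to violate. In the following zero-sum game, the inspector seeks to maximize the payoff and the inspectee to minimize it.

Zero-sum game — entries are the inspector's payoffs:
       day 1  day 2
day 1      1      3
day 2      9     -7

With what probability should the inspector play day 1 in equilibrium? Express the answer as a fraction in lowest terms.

8/9

Row minima are 1 and -7, so the inspector's maximin is 1; column maxima are 9 and 3, so the inspectee's minimax is 3. These differ, so the equilibrium is in mixed strategies.
Let the inspector play day 1 with probability p. The inspectee is indifferent when p + 9(1−p) = 3p − 7(1−p), giving p = 8/9.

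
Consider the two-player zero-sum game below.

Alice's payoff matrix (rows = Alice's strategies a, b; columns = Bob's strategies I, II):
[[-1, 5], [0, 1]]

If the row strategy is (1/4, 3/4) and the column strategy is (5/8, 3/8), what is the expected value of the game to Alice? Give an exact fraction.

19/32

Against (5/8, 3/8), each row's expected payoff is a: 5/4; b: 3/8.
Taking the (1/4, 3/4)-weighted average: (1/4)·(5/4) + (3/4)·(3/8) = 19/32.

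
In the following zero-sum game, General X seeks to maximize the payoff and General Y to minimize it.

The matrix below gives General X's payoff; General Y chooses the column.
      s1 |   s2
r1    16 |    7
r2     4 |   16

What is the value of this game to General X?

Row minima are 7 and 4, so General X's maximin is 7; column maxima are 16 and 16, so General Y's minimax is 16. These differ, so the equilibrium is in mixed strategies.
Let General X play r1 with probability p. General Y is indifferent when 16p + 4(1−p) = 7p + 16(1−p), giving p = 4/7.
Let General Y play s1 with probability q. General X is indifferent when 16q + 7(1−q) = 4q + 16(1−q), giving q = 3/7.
The value is 16·(3/7) + (7)·(4/7) = 76/7.

76/7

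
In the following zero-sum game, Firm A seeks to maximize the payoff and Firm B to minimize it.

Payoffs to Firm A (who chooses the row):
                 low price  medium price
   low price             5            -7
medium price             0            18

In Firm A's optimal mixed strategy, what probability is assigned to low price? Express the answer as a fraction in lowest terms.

Row minima are -7 and 0, so Firm A's maximin is 0; column maxima are 5 and 18, so Firm B's minimax is 5. These differ, so the equilibrium is in mixed strategies.
Let Firm A play low price with probability p. Firm B is indifferent when 5p = −7p + 18(1−p), giving p = 3/5.

3/5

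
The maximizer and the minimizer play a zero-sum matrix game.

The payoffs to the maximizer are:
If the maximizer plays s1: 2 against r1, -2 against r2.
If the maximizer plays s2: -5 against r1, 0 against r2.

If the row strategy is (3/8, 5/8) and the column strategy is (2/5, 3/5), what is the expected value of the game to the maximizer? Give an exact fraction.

Against (2/5, 3/5), each row's expected payoff is s1: -2/5; s2: -2.
Taking the (3/8, 5/8)-weighted average: (3/8)·(-2/5) + (5/8)·(-2) = -7/5.

-7/5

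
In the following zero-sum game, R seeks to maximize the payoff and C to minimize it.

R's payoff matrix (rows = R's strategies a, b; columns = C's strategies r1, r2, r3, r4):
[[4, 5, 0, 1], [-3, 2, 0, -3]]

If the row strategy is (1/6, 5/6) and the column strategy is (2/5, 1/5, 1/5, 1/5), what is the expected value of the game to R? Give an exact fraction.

-7/10

Against (2/5, 1/5, 1/5, 1/5), each row's expected payoff is a: 14/5; b: -7/5.
Taking the (1/6, 5/6)-weighted average: (1/6)·(14/5) + (5/6)·(-7/5) = -7/10.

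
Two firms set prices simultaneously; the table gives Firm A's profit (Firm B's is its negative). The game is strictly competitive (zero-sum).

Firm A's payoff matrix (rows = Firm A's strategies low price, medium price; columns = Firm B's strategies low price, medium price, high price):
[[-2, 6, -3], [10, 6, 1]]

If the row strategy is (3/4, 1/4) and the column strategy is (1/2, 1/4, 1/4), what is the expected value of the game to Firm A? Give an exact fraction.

3/2

Against (1/2, 1/4, 1/4), each row's expected payoff is low price: -1/4; medium price: 27/4.
Taking the (3/4, 1/4)-weighted average: (3/4)·(-1/4) + (1/4)·(27/4) = 3/2.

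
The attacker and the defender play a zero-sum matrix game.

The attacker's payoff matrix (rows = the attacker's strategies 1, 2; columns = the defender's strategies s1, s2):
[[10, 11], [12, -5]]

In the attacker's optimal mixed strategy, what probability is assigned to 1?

Row minima are 10 and -5, so the attacker's maximin is 10; column maxima are 12 and 11, so the defender's minimax is 11. These differ, so the equilibrium is in mixed strategies.
Let the attacker play 1 with probability p. The defender is indifferent when 10p + 12(1−p) = 11p − 5(1−p), giving p = 17/18.

17/18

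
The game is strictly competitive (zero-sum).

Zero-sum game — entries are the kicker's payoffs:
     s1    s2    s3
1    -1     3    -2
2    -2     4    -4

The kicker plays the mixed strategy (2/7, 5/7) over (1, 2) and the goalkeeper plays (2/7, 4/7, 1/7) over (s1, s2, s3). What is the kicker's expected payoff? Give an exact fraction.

Against (2/7, 4/7, 1/7), each row's expected payoff is 1: 8/7; 2: 8/7.
Taking the (2/7, 5/7)-weighted average: (2/7)·(8/7) + (5/7)·(8/7) = 8/7.

8/7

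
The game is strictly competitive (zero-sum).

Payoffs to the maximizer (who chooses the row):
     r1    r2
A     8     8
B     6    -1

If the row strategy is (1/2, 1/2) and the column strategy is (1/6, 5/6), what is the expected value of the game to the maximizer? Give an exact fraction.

Against (1/6, 5/6), each row's expected payoff is A: 8; B: 1/6.
Taking the (1/2, 1/2)-weighted average: (1/2)·(8) + (1/2)·(1/6) = 49/12.

49/12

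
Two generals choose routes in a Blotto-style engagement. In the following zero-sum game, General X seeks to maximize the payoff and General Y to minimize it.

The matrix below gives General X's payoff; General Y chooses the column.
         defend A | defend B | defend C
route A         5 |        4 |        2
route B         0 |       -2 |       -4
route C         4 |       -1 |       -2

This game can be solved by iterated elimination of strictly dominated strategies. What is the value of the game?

2

Column defend B is strictly dominated by defend C for General Y (2<4, -4<-2, -2<-1); eliminate defend B.
Row route B is strictly dominated by row route A (5>0, 2>-4); eliminate route B.
Column defend A is strictly dominated by defend C for General Y (2<5, -2<4); eliminate defend A.
Row route C is strictly dominated by row route A (2>-2); eliminate route C.
Only (route A, defend C) remains, with payoff 2.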